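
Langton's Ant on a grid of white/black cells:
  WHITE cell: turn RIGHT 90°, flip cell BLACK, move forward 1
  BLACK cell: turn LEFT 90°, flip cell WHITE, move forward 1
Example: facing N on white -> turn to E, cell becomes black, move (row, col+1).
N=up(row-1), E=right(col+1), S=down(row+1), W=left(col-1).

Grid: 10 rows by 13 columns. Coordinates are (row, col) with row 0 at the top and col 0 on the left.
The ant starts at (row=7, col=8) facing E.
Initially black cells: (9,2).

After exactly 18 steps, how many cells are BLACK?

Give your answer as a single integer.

Step 1: on WHITE (7,8): turn R to S, flip to black, move to (8,8). |black|=2
Step 2: on WHITE (8,8): turn R to W, flip to black, move to (8,7). |black|=3
Step 3: on WHITE (8,7): turn R to N, flip to black, move to (7,7). |black|=4
Step 4: on WHITE (7,7): turn R to E, flip to black, move to (7,8). |black|=5
Step 5: on BLACK (7,8): turn L to N, flip to white, move to (6,8). |black|=4
Step 6: on WHITE (6,8): turn R to E, flip to black, move to (6,9). |black|=5
Step 7: on WHITE (6,9): turn R to S, flip to black, move to (7,9). |black|=6
Step 8: on WHITE (7,9): turn R to W, flip to black, move to (7,8). |black|=7
Step 9: on WHITE (7,8): turn R to N, flip to black, move to (6,8). |black|=8
Step 10: on BLACK (6,8): turn L to W, flip to white, move to (6,7). |black|=7
Step 11: on WHITE (6,7): turn R to N, flip to black, move to (5,7). |black|=8
Step 12: on WHITE (5,7): turn R to E, flip to black, move to (5,8). |black|=9
Step 13: on WHITE (5,8): turn R to S, flip to black, move to (6,8). |black|=10
Step 14: on WHITE (6,8): turn R to W, flip to black, move to (6,7). |black|=11
Step 15: on BLACK (6,7): turn L to S, flip to white, move to (7,7). |black|=10
Step 16: on BLACK (7,7): turn L to E, flip to white, move to (7,8). |black|=9
Step 17: on BLACK (7,8): turn L to N, flip to white, move to (6,8). |black|=8
Step 18: on BLACK (6,8): turn L to W, flip to white, move to (6,7). |black|=7

Answer: 7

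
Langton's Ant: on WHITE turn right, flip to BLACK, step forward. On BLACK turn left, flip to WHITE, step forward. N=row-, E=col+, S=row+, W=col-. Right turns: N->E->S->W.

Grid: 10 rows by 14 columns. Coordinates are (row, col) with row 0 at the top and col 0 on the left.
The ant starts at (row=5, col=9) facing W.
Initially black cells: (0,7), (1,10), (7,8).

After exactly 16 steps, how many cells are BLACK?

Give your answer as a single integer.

Step 1: on WHITE (5,9): turn R to N, flip to black, move to (4,9). |black|=4
Step 2: on WHITE (4,9): turn R to E, flip to black, move to (4,10). |black|=5
Step 3: on WHITE (4,10): turn R to S, flip to black, move to (5,10). |black|=6
Step 4: on WHITE (5,10): turn R to W, flip to black, move to (5,9). |black|=7
Step 5: on BLACK (5,9): turn L to S, flip to white, move to (6,9). |black|=6
Step 6: on WHITE (6,9): turn R to W, flip to black, move to (6,8). |black|=7
Step 7: on WHITE (6,8): turn R to N, flip to black, move to (5,8). |black|=8
Step 8: on WHITE (5,8): turn R to E, flip to black, move to (5,9). |black|=9
Step 9: on WHITE (5,9): turn R to S, flip to black, move to (6,9). |black|=10
Step 10: on BLACK (6,9): turn L to E, flip to white, move to (6,10). |black|=9
Step 11: on WHITE (6,10): turn R to S, flip to black, move to (7,10). |black|=10
Step 12: on WHITE (7,10): turn R to W, flip to black, move to (7,9). |black|=11
Step 13: on WHITE (7,9): turn R to N, flip to black, move to (6,9). |black|=12
Step 14: on WHITE (6,9): turn R to E, flip to black, move to (6,10). |black|=13
Step 15: on BLACK (6,10): turn L to N, flip to white, move to (5,10). |black|=12
Step 16: on BLACK (5,10): turn L to W, flip to white, move to (5,9). |black|=11

Answer: 11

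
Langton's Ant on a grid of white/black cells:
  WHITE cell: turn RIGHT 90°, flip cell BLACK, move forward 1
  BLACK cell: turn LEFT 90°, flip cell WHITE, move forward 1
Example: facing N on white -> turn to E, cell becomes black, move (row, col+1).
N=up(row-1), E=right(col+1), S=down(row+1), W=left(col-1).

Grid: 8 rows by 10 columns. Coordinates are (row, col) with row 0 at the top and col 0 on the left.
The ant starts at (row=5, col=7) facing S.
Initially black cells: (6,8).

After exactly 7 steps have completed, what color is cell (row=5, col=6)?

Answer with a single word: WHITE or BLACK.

Answer: BLACK

Derivation:
Step 1: on WHITE (5,7): turn R to W, flip to black, move to (5,6). |black|=2
Step 2: on WHITE (5,6): turn R to N, flip to black, move to (4,6). |black|=3
Step 3: on WHITE (4,6): turn R to E, flip to black, move to (4,7). |black|=4
Step 4: on WHITE (4,7): turn R to S, flip to black, move to (5,7). |black|=5
Step 5: on BLACK (5,7): turn L to E, flip to white, move to (5,8). |black|=4
Step 6: on WHITE (5,8): turn R to S, flip to black, move to (6,8). |black|=5
Step 7: on BLACK (6,8): turn L to E, flip to white, move to (6,9). |black|=4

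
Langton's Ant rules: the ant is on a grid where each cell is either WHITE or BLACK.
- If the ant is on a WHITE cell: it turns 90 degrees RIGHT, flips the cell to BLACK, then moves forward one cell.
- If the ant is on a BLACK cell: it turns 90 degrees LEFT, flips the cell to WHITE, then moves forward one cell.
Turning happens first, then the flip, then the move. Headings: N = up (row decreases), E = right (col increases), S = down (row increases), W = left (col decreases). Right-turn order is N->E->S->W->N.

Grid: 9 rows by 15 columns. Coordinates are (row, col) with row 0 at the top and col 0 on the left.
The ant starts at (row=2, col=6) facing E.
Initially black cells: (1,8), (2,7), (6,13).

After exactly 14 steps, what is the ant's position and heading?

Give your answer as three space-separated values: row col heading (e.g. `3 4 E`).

Step 1: on WHITE (2,6): turn R to S, flip to black, move to (3,6). |black|=4
Step 2: on WHITE (3,6): turn R to W, flip to black, move to (3,5). |black|=5
Step 3: on WHITE (3,5): turn R to N, flip to black, move to (2,5). |black|=6
Step 4: on WHITE (2,5): turn R to E, flip to black, move to (2,6). |black|=7
Step 5: on BLACK (2,6): turn L to N, flip to white, move to (1,6). |black|=6
Step 6: on WHITE (1,6): turn R to E, flip to black, move to (1,7). |black|=7
Step 7: on WHITE (1,7): turn R to S, flip to black, move to (2,7). |black|=8
Step 8: on BLACK (2,7): turn L to E, flip to white, move to (2,8). |black|=7
Step 9: on WHITE (2,8): turn R to S, flip to black, move to (3,8). |black|=8
Step 10: on WHITE (3,8): turn R to W, flip to black, move to (3,7). |black|=9
Step 11: on WHITE (3,7): turn R to N, flip to black, move to (2,7). |black|=10
Step 12: on WHITE (2,7): turn R to E, flip to black, move to (2,8). |black|=11
Step 13: on BLACK (2,8): turn L to N, flip to white, move to (1,8). |black|=10
Step 14: on BLACK (1,8): turn L to W, flip to white, move to (1,7). |black|=9

Answer: 1 7 W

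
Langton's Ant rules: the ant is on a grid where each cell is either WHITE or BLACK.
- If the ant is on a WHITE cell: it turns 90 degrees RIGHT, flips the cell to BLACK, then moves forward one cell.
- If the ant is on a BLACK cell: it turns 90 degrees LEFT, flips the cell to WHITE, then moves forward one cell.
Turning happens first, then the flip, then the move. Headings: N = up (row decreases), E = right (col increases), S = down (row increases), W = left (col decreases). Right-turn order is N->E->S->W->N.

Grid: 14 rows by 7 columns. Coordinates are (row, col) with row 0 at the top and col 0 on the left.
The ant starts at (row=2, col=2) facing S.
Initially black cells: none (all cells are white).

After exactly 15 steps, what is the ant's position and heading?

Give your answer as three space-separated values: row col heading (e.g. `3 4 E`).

Answer: 1 2 W

Derivation:
Step 1: on WHITE (2,2): turn R to W, flip to black, move to (2,1). |black|=1
Step 2: on WHITE (2,1): turn R to N, flip to black, move to (1,1). |black|=2
Step 3: on WHITE (1,1): turn R to E, flip to black, move to (1,2). |black|=3
Step 4: on WHITE (1,2): turn R to S, flip to black, move to (2,2). |black|=4
Step 5: on BLACK (2,2): turn L to E, flip to white, move to (2,3). |black|=3
Step 6: on WHITE (2,3): turn R to S, flip to black, move to (3,3). |black|=4
Step 7: on WHITE (3,3): turn R to W, flip to black, move to (3,2). |black|=5
Step 8: on WHITE (3,2): turn R to N, flip to black, move to (2,2). |black|=6
Step 9: on WHITE (2,2): turn R to E, flip to black, move to (2,3). |black|=7
Step 10: on BLACK (2,3): turn L to N, flip to white, move to (1,3). |black|=6
Step 11: on WHITE (1,3): turn R to E, flip to black, move to (1,4). |black|=7
Step 12: on WHITE (1,4): turn R to S, flip to black, move to (2,4). |black|=8
Step 13: on WHITE (2,4): turn R to W, flip to black, move to (2,3). |black|=9
Step 14: on WHITE (2,3): turn R to N, flip to black, move to (1,3). |black|=10
Step 15: on BLACK (1,3): turn L to W, flip to white, move to (1,2). |black|=9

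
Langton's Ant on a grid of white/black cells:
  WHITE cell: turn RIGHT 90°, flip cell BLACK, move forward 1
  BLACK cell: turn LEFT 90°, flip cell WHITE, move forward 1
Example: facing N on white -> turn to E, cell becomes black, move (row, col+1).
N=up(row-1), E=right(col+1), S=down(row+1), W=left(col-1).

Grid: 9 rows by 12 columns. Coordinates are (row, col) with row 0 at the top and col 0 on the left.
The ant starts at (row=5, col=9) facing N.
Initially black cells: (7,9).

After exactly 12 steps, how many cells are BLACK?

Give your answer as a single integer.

Step 1: on WHITE (5,9): turn R to E, flip to black, move to (5,10). |black|=2
Step 2: on WHITE (5,10): turn R to S, flip to black, move to (6,10). |black|=3
Step 3: on WHITE (6,10): turn R to W, flip to black, move to (6,9). |black|=4
Step 4: on WHITE (6,9): turn R to N, flip to black, move to (5,9). |black|=5
Step 5: on BLACK (5,9): turn L to W, flip to white, move to (5,8). |black|=4
Step 6: on WHITE (5,8): turn R to N, flip to black, move to (4,8). |black|=5
Step 7: on WHITE (4,8): turn R to E, flip to black, move to (4,9). |black|=6
Step 8: on WHITE (4,9): turn R to S, flip to black, move to (5,9). |black|=7
Step 9: on WHITE (5,9): turn R to W, flip to black, move to (5,8). |black|=8
Step 10: on BLACK (5,8): turn L to S, flip to white, move to (6,8). |black|=7
Step 11: on WHITE (6,8): turn R to W, flip to black, move to (6,7). |black|=8
Step 12: on WHITE (6,7): turn R to N, flip to black, move to (5,7). |black|=9

Answer: 9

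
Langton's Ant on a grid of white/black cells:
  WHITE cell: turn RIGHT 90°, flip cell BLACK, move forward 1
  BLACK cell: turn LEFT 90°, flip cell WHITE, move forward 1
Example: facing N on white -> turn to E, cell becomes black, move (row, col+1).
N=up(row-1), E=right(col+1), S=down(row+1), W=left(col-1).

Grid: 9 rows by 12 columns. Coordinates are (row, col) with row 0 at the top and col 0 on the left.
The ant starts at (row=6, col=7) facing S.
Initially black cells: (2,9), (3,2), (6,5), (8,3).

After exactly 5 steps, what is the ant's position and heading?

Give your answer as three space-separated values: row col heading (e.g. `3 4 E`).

Answer: 6 8 E

Derivation:
Step 1: on WHITE (6,7): turn R to W, flip to black, move to (6,6). |black|=5
Step 2: on WHITE (6,6): turn R to N, flip to black, move to (5,6). |black|=6
Step 3: on WHITE (5,6): turn R to E, flip to black, move to (5,7). |black|=7
Step 4: on WHITE (5,7): turn R to S, flip to black, move to (6,7). |black|=8
Step 5: on BLACK (6,7): turn L to E, flip to white, move to (6,8). |black|=7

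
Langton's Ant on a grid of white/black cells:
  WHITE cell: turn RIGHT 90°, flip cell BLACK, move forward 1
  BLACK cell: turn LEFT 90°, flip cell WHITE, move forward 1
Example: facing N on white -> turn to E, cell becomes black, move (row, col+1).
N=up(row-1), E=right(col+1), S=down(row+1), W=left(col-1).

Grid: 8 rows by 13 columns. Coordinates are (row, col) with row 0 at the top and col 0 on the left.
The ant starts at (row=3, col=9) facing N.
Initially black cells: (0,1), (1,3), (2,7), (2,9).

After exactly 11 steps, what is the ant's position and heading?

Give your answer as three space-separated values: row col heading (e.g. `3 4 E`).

Answer: 2 9 W

Derivation:
Step 1: on WHITE (3,9): turn R to E, flip to black, move to (3,10). |black|=5
Step 2: on WHITE (3,10): turn R to S, flip to black, move to (4,10). |black|=6
Step 3: on WHITE (4,10): turn R to W, flip to black, move to (4,9). |black|=7
Step 4: on WHITE (4,9): turn R to N, flip to black, move to (3,9). |black|=8
Step 5: on BLACK (3,9): turn L to W, flip to white, move to (3,8). |black|=7
Step 6: on WHITE (3,8): turn R to N, flip to black, move to (2,8). |black|=8
Step 7: on WHITE (2,8): turn R to E, flip to black, move to (2,9). |black|=9
Step 8: on BLACK (2,9): turn L to N, flip to white, move to (1,9). |black|=8
Step 9: on WHITE (1,9): turn R to E, flip to black, move to (1,10). |black|=9
Step 10: on WHITE (1,10): turn R to S, flip to black, move to (2,10). |black|=10
Step 11: on WHITE (2,10): turn R to W, flip to black, move to (2,9). |black|=11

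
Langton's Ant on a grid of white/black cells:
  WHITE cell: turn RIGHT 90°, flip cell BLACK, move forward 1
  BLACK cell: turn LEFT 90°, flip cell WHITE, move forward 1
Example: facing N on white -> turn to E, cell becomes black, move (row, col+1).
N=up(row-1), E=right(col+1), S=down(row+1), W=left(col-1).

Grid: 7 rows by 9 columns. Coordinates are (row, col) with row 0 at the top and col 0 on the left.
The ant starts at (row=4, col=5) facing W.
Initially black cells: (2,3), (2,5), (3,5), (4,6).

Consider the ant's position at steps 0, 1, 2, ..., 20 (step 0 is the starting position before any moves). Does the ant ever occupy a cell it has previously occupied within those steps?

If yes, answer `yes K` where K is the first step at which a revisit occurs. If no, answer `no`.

Step 1: on WHITE (4,5): turn R to N, flip to black, move to (3,5). |black|=5 — new cell
Step 2: on BLACK (3,5): turn L to W, flip to white, move to (3,4). |black|=4 — new cell
Step 3: on WHITE (3,4): turn R to N, flip to black, move to (2,4). |black|=5 — new cell
Step 4: on WHITE (2,4): turn R to E, flip to black, move to (2,5). |black|=6 — new cell
Step 5: on BLACK (2,5): turn L to N, flip to white, move to (1,5). |black|=5 — new cell
Step 6: on WHITE (1,5): turn R to E, flip to black, move to (1,6). |black|=6 — new cell
Step 7: on WHITE (1,6): turn R to S, flip to black, move to (2,6). |black|=7 — new cell
Step 8: on WHITE (2,6): turn R to W, flip to black, move to (2,5). |black|=8 — REVISIT

Answer: yes 8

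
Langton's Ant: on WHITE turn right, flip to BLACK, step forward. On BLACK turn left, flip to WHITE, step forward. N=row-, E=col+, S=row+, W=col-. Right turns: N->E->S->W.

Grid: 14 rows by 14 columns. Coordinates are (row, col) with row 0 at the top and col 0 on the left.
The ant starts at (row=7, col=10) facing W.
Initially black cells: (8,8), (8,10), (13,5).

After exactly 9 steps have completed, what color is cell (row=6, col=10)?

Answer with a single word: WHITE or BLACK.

Answer: BLACK

Derivation:
Step 1: on WHITE (7,10): turn R to N, flip to black, move to (6,10). |black|=4
Step 2: on WHITE (6,10): turn R to E, flip to black, move to (6,11). |black|=5
Step 3: on WHITE (6,11): turn R to S, flip to black, move to (7,11). |black|=6
Step 4: on WHITE (7,11): turn R to W, flip to black, move to (7,10). |black|=7
Step 5: on BLACK (7,10): turn L to S, flip to white, move to (8,10). |black|=6
Step 6: on BLACK (8,10): turn L to E, flip to white, move to (8,11). |black|=5
Step 7: on WHITE (8,11): turn R to S, flip to black, move to (9,11). |black|=6
Step 8: on WHITE (9,11): turn R to W, flip to black, move to (9,10). |black|=7
Step 9: on WHITE (9,10): turn R to N, flip to black, move to (8,10). |black|=8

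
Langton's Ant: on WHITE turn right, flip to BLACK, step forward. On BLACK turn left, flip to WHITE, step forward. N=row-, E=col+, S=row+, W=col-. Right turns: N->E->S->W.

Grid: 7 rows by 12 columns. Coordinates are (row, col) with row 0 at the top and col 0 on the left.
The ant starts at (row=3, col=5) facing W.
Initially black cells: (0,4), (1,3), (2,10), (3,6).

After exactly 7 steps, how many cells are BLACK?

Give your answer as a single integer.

Answer: 9

Derivation:
Step 1: on WHITE (3,5): turn R to N, flip to black, move to (2,5). |black|=5
Step 2: on WHITE (2,5): turn R to E, flip to black, move to (2,6). |black|=6
Step 3: on WHITE (2,6): turn R to S, flip to black, move to (3,6). |black|=7
Step 4: on BLACK (3,6): turn L to E, flip to white, move to (3,7). |black|=6
Step 5: on WHITE (3,7): turn R to S, flip to black, move to (4,7). |black|=7
Step 6: on WHITE (4,7): turn R to W, flip to black, move to (4,6). |black|=8
Step 7: on WHITE (4,6): turn R to N, flip to black, move to (3,6). |black|=9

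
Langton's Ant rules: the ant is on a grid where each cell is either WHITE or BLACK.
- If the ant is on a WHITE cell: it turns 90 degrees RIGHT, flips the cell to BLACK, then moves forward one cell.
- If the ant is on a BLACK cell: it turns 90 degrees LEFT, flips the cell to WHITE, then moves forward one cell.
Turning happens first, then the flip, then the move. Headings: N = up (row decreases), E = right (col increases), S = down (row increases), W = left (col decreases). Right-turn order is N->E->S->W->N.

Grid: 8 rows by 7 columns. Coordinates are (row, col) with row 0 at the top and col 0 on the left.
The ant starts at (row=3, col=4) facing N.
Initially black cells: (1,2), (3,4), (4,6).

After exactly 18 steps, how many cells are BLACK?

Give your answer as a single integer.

Answer: 9

Derivation:
Step 1: on BLACK (3,4): turn L to W, flip to white, move to (3,3). |black|=2
Step 2: on WHITE (3,3): turn R to N, flip to black, move to (2,3). |black|=3
Step 3: on WHITE (2,3): turn R to E, flip to black, move to (2,4). |black|=4
Step 4: on WHITE (2,4): turn R to S, flip to black, move to (3,4). |black|=5
Step 5: on WHITE (3,4): turn R to W, flip to black, move to (3,3). |black|=6
Step 6: on BLACK (3,3): turn L to S, flip to white, move to (4,3). |black|=5
Step 7: on WHITE (4,3): turn R to W, flip to black, move to (4,2). |black|=6
Step 8: on WHITE (4,2): turn R to N, flip to black, move to (3,2). |black|=7
Step 9: on WHITE (3,2): turn R to E, flip to black, move to (3,3). |black|=8
Step 10: on WHITE (3,3): turn R to S, flip to black, move to (4,3). |black|=9
Step 11: on BLACK (4,3): turn L to E, flip to white, move to (4,4). |black|=8
Step 12: on WHITE (4,4): turn R to S, flip to black, move to (5,4). |black|=9
Step 13: on WHITE (5,4): turn R to W, flip to black, move to (5,3). |black|=10
Step 14: on WHITE (5,3): turn R to N, flip to black, move to (4,3). |black|=11
Step 15: on WHITE (4,3): turn R to E, flip to black, move to (4,4). |black|=12
Step 16: on BLACK (4,4): turn L to N, flip to white, move to (3,4). |black|=11
Step 17: on BLACK (3,4): turn L to W, flip to white, move to (3,3). |black|=10
Step 18: on BLACK (3,3): turn L to S, flip to white, move to (4,3). |black|=9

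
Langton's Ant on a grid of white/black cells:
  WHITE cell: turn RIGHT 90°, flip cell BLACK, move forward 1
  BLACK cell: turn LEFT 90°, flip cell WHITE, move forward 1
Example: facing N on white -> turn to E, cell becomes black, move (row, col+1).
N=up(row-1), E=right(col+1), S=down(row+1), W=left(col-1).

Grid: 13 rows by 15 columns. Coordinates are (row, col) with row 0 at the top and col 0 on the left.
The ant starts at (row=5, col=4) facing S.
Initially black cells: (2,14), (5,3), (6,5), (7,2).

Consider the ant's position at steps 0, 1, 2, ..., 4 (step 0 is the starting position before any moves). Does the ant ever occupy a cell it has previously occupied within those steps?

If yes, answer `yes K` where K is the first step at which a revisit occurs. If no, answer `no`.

Answer: no

Derivation:
Step 1: on WHITE (5,4): turn R to W, flip to black, move to (5,3). |black|=5 — new cell
Step 2: on BLACK (5,3): turn L to S, flip to white, move to (6,3). |black|=4 — new cell
Step 3: on WHITE (6,3): turn R to W, flip to black, move to (6,2). |black|=5 — new cell
Step 4: on WHITE (6,2): turn R to N, flip to black, move to (5,2). |black|=6 — new cell
No revisit within 4 steps.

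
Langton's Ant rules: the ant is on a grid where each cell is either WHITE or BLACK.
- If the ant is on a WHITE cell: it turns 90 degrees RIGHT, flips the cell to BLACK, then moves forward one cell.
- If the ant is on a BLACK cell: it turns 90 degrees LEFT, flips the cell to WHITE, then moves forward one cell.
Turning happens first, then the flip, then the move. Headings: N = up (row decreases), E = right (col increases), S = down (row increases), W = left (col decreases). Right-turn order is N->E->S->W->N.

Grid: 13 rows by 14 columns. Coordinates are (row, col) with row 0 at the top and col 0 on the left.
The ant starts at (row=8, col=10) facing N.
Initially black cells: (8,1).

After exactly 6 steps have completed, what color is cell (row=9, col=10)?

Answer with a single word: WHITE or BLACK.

Step 1: on WHITE (8,10): turn R to E, flip to black, move to (8,11). |black|=2
Step 2: on WHITE (8,11): turn R to S, flip to black, move to (9,11). |black|=3
Step 3: on WHITE (9,11): turn R to W, flip to black, move to (9,10). |black|=4
Step 4: on WHITE (9,10): turn R to N, flip to black, move to (8,10). |black|=5
Step 5: on BLACK (8,10): turn L to W, flip to white, move to (8,9). |black|=4
Step 6: on WHITE (8,9): turn R to N, flip to black, move to (7,9). |black|=5

Answer: BLACK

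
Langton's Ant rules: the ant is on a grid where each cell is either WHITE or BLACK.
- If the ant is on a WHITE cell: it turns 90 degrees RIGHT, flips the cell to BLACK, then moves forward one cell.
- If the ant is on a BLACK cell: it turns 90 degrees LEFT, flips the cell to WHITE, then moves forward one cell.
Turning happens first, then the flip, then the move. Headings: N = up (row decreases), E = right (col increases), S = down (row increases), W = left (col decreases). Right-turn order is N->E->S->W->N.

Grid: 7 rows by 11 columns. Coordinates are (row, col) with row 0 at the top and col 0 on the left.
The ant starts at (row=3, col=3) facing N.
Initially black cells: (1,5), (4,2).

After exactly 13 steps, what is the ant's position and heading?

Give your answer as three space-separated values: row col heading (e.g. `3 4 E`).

Answer: 3 2 W

Derivation:
Step 1: on WHITE (3,3): turn R to E, flip to black, move to (3,4). |black|=3
Step 2: on WHITE (3,4): turn R to S, flip to black, move to (4,4). |black|=4
Step 3: on WHITE (4,4): turn R to W, flip to black, move to (4,3). |black|=5
Step 4: on WHITE (4,3): turn R to N, flip to black, move to (3,3). |black|=6
Step 5: on BLACK (3,3): turn L to W, flip to white, move to (3,2). |black|=5
Step 6: on WHITE (3,2): turn R to N, flip to black, move to (2,2). |black|=6
Step 7: on WHITE (2,2): turn R to E, flip to black, move to (2,3). |black|=7
Step 8: on WHITE (2,3): turn R to S, flip to black, move to (3,3). |black|=8
Step 9: on WHITE (3,3): turn R to W, flip to black, move to (3,2). |black|=9
Step 10: on BLACK (3,2): turn L to S, flip to white, move to (4,2). |black|=8
Step 11: on BLACK (4,2): turn L to E, flip to white, move to (4,3). |black|=7
Step 12: on BLACK (4,3): turn L to N, flip to white, move to (3,3). |black|=6
Step 13: on BLACK (3,3): turn L to W, flip to white, move to (3,2). |black|=5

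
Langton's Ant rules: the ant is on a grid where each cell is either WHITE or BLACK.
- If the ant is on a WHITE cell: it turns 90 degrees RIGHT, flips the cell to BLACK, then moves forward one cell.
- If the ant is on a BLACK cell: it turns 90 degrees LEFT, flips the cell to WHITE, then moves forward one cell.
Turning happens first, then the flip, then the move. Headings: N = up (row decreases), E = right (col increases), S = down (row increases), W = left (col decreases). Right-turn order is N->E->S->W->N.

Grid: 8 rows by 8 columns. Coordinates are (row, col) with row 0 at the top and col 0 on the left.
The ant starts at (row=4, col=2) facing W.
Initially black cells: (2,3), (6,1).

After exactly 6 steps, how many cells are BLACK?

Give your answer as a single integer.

Step 1: on WHITE (4,2): turn R to N, flip to black, move to (3,2). |black|=3
Step 2: on WHITE (3,2): turn R to E, flip to black, move to (3,3). |black|=4
Step 3: on WHITE (3,3): turn R to S, flip to black, move to (4,3). |black|=5
Step 4: on WHITE (4,3): turn R to W, flip to black, move to (4,2). |black|=6
Step 5: on BLACK (4,2): turn L to S, flip to white, move to (5,2). |black|=5
Step 6: on WHITE (5,2): turn R to W, flip to black, move to (5,1). |black|=6

Answer: 6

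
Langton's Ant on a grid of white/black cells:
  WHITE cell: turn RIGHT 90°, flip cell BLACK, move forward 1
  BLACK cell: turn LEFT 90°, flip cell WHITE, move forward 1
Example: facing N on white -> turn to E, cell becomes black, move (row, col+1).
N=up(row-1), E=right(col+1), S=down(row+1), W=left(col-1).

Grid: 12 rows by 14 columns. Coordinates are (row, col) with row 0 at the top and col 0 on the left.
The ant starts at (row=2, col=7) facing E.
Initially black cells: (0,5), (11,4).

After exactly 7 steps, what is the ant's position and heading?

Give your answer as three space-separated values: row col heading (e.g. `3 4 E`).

Answer: 2 8 S

Derivation:
Step 1: on WHITE (2,7): turn R to S, flip to black, move to (3,7). |black|=3
Step 2: on WHITE (3,7): turn R to W, flip to black, move to (3,6). |black|=4
Step 3: on WHITE (3,6): turn R to N, flip to black, move to (2,6). |black|=5
Step 4: on WHITE (2,6): turn R to E, flip to black, move to (2,7). |black|=6
Step 5: on BLACK (2,7): turn L to N, flip to white, move to (1,7). |black|=5
Step 6: on WHITE (1,7): turn R to E, flip to black, move to (1,8). |black|=6
Step 7: on WHITE (1,8): turn R to S, flip to black, move to (2,8). |black|=7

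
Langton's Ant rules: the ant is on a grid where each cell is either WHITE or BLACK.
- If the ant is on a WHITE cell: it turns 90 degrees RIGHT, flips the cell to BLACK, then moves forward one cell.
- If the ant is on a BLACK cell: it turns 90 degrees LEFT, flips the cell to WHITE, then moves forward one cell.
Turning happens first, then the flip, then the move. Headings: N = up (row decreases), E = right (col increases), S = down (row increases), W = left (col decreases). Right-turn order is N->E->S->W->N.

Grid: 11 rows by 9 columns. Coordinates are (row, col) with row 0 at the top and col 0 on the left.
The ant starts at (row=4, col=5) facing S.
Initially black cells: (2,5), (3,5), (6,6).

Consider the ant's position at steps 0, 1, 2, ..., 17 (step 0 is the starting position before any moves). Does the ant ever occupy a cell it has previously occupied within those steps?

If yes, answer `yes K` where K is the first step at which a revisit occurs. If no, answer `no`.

Answer: yes 8

Derivation:
Step 1: on WHITE (4,5): turn R to W, flip to black, move to (4,4). |black|=4 — new cell
Step 2: on WHITE (4,4): turn R to N, flip to black, move to (3,4). |black|=5 — new cell
Step 3: on WHITE (3,4): turn R to E, flip to black, move to (3,5). |black|=6 — new cell
Step 4: on BLACK (3,5): turn L to N, flip to white, move to (2,5). |black|=5 — new cell
Step 5: on BLACK (2,5): turn L to W, flip to white, move to (2,4). |black|=4 — new cell
Step 6: on WHITE (2,4): turn R to N, flip to black, move to (1,4). |black|=5 — new cell
Step 7: on WHITE (1,4): turn R to E, flip to black, move to (1,5). |black|=6 — new cell
Step 8: on WHITE (1,5): turn R to S, flip to black, move to (2,5). |black|=7 — REVISIT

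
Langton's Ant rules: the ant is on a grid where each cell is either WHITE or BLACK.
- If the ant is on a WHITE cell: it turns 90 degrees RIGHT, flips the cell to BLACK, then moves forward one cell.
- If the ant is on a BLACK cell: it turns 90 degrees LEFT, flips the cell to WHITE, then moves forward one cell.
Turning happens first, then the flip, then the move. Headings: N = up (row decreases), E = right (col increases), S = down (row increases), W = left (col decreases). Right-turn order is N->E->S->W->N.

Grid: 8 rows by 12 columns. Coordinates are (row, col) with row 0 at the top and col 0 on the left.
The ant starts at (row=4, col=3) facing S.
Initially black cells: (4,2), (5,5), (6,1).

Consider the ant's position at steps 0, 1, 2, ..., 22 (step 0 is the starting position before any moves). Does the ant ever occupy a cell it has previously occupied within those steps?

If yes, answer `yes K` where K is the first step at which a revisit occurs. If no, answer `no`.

Step 1: on WHITE (4,3): turn R to W, flip to black, move to (4,2). |black|=4 — new cell
Step 2: on BLACK (4,2): turn L to S, flip to white, move to (5,2). |black|=3 — new cell
Step 3: on WHITE (5,2): turn R to W, flip to black, move to (5,1). |black|=4 — new cell
Step 4: on WHITE (5,1): turn R to N, flip to black, move to (4,1). |black|=5 — new cell
Step 5: on WHITE (4,1): turn R to E, flip to black, move to (4,2). |black|=6 — REVISIT

Answer: yes 5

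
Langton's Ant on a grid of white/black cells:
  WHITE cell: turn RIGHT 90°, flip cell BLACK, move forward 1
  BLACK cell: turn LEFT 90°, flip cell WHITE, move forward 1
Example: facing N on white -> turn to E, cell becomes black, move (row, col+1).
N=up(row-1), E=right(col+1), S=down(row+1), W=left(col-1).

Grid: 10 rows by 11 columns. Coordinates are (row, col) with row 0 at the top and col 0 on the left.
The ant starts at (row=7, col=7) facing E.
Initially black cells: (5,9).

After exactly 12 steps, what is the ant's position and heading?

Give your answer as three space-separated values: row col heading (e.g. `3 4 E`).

Step 1: on WHITE (7,7): turn R to S, flip to black, move to (8,7). |black|=2
Step 2: on WHITE (8,7): turn R to W, flip to black, move to (8,6). |black|=3
Step 3: on WHITE (8,6): turn R to N, flip to black, move to (7,6). |black|=4
Step 4: on WHITE (7,6): turn R to E, flip to black, move to (7,7). |black|=5
Step 5: on BLACK (7,7): turn L to N, flip to white, move to (6,7). |black|=4
Step 6: on WHITE (6,7): turn R to E, flip to black, move to (6,8). |black|=5
Step 7: on WHITE (6,8): turn R to S, flip to black, move to (7,8). |black|=6
Step 8: on WHITE (7,8): turn R to W, flip to black, move to (7,7). |black|=7
Step 9: on WHITE (7,7): turn R to N, flip to black, move to (6,7). |black|=8
Step 10: on BLACK (6,7): turn L to W, flip to white, move to (6,6). |black|=7
Step 11: on WHITE (6,6): turn R to N, flip to black, move to (5,6). |black|=8
Step 12: on WHITE (5,6): turn R to E, flip to black, move to (5,7). |black|=9

Answer: 5 7 E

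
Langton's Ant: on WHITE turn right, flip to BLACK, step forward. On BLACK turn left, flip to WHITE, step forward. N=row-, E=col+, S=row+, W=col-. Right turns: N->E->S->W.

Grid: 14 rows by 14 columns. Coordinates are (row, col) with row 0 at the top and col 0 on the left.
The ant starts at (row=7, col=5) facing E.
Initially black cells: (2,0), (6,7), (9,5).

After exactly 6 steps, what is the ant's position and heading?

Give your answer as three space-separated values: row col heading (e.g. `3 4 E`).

Step 1: on WHITE (7,5): turn R to S, flip to black, move to (8,5). |black|=4
Step 2: on WHITE (8,5): turn R to W, flip to black, move to (8,4). |black|=5
Step 3: on WHITE (8,4): turn R to N, flip to black, move to (7,4). |black|=6
Step 4: on WHITE (7,4): turn R to E, flip to black, move to (7,5). |black|=7
Step 5: on BLACK (7,5): turn L to N, flip to white, move to (6,5). |black|=6
Step 6: on WHITE (6,5): turn R to E, flip to black, move to (6,6). |black|=7

Answer: 6 6 E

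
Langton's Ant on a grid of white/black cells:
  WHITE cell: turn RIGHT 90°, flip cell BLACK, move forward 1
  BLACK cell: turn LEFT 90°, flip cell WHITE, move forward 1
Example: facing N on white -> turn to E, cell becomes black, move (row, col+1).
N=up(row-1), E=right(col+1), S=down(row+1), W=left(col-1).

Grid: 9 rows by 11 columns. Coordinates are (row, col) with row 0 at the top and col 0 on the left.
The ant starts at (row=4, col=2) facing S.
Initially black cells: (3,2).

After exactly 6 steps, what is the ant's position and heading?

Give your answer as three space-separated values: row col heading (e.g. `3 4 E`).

Step 1: on WHITE (4,2): turn R to W, flip to black, move to (4,1). |black|=2
Step 2: on WHITE (4,1): turn R to N, flip to black, move to (3,1). |black|=3
Step 3: on WHITE (3,1): turn R to E, flip to black, move to (3,2). |black|=4
Step 4: on BLACK (3,2): turn L to N, flip to white, move to (2,2). |black|=3
Step 5: on WHITE (2,2): turn R to E, flip to black, move to (2,3). |black|=4
Step 6: on WHITE (2,3): turn R to S, flip to black, move to (3,3). |black|=5

Answer: 3 3 S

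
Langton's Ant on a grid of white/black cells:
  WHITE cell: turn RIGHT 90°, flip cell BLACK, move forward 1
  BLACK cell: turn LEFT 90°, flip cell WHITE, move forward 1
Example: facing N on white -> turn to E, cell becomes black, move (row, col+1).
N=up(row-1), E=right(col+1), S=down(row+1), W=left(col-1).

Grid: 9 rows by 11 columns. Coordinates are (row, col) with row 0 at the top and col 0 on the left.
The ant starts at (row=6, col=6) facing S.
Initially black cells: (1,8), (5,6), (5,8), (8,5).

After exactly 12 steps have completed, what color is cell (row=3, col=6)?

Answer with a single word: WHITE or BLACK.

Answer: BLACK

Derivation:
Step 1: on WHITE (6,6): turn R to W, flip to black, move to (6,5). |black|=5
Step 2: on WHITE (6,5): turn R to N, flip to black, move to (5,5). |black|=6
Step 3: on WHITE (5,5): turn R to E, flip to black, move to (5,6). |black|=7
Step 4: on BLACK (5,6): turn L to N, flip to white, move to (4,6). |black|=6
Step 5: on WHITE (4,6): turn R to E, flip to black, move to (4,7). |black|=7
Step 6: on WHITE (4,7): turn R to S, flip to black, move to (5,7). |black|=8
Step 7: on WHITE (5,7): turn R to W, flip to black, move to (5,6). |black|=9
Step 8: on WHITE (5,6): turn R to N, flip to black, move to (4,6). |black|=10
Step 9: on BLACK (4,6): turn L to W, flip to white, move to (4,5). |black|=9
Step 10: on WHITE (4,5): turn R to N, flip to black, move to (3,5). |black|=10
Step 11: on WHITE (3,5): turn R to E, flip to black, move to (3,6). |black|=11
Step 12: on WHITE (3,6): turn R to S, flip to black, move to (4,6). |black|=12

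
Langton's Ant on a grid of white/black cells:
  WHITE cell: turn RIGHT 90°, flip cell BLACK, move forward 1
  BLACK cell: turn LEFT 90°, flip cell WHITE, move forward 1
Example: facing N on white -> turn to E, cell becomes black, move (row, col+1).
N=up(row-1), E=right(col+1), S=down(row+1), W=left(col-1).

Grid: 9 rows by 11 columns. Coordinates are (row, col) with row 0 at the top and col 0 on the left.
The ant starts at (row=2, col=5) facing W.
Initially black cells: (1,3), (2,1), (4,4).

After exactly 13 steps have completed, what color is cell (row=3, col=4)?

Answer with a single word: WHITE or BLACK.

Step 1: on WHITE (2,5): turn R to N, flip to black, move to (1,5). |black|=4
Step 2: on WHITE (1,5): turn R to E, flip to black, move to (1,6). |black|=5
Step 3: on WHITE (1,6): turn R to S, flip to black, move to (2,6). |black|=6
Step 4: on WHITE (2,6): turn R to W, flip to black, move to (2,5). |black|=7
Step 5: on BLACK (2,5): turn L to S, flip to white, move to (3,5). |black|=6
Step 6: on WHITE (3,5): turn R to W, flip to black, move to (3,4). |black|=7
Step 7: on WHITE (3,4): turn R to N, flip to black, move to (2,4). |black|=8
Step 8: on WHITE (2,4): turn R to E, flip to black, move to (2,5). |black|=9
Step 9: on WHITE (2,5): turn R to S, flip to black, move to (3,5). |black|=10
Step 10: on BLACK (3,5): turn L to E, flip to white, move to (3,6). |black|=9
Step 11: on WHITE (3,6): turn R to S, flip to black, move to (4,6). |black|=10
Step 12: on WHITE (4,6): turn R to W, flip to black, move to (4,5). |black|=11
Step 13: on WHITE (4,5): turn R to N, flip to black, move to (3,5). |black|=12

Answer: BLACK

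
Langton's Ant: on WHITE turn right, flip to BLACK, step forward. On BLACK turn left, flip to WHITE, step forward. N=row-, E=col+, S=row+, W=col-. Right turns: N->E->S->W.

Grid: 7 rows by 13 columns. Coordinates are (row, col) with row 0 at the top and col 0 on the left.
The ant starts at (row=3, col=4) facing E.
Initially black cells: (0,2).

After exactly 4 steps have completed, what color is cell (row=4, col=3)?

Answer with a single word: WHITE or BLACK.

Answer: BLACK

Derivation:
Step 1: on WHITE (3,4): turn R to S, flip to black, move to (4,4). |black|=2
Step 2: on WHITE (4,4): turn R to W, flip to black, move to (4,3). |black|=3
Step 3: on WHITE (4,3): turn R to N, flip to black, move to (3,3). |black|=4
Step 4: on WHITE (3,3): turn R to E, flip to black, move to (3,4). |black|=5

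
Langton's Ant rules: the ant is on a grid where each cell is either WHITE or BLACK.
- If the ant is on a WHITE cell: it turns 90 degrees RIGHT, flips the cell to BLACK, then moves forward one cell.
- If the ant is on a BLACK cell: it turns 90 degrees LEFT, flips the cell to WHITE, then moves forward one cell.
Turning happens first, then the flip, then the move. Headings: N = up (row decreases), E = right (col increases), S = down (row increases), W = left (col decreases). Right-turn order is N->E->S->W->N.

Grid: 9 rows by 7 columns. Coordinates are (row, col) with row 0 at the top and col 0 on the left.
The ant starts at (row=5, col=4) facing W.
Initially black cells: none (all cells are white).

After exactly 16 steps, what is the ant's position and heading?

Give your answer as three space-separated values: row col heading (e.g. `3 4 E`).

Step 1: on WHITE (5,4): turn R to N, flip to black, move to (4,4). |black|=1
Step 2: on WHITE (4,4): turn R to E, flip to black, move to (4,5). |black|=2
Step 3: on WHITE (4,5): turn R to S, flip to black, move to (5,5). |black|=3
Step 4: on WHITE (5,5): turn R to W, flip to black, move to (5,4). |black|=4
Step 5: on BLACK (5,4): turn L to S, flip to white, move to (6,4). |black|=3
Step 6: on WHITE (6,4): turn R to W, flip to black, move to (6,3). |black|=4
Step 7: on WHITE (6,3): turn R to N, flip to black, move to (5,3). |black|=5
Step 8: on WHITE (5,3): turn R to E, flip to black, move to (5,4). |black|=6
Step 9: on WHITE (5,4): turn R to S, flip to black, move to (6,4). |black|=7
Step 10: on BLACK (6,4): turn L to E, flip to white, move to (6,5). |black|=6
Step 11: on WHITE (6,5): turn R to S, flip to black, move to (7,5). |black|=7
Step 12: on WHITE (7,5): turn R to W, flip to black, move to (7,4). |black|=8
Step 13: on WHITE (7,4): turn R to N, flip to black, move to (6,4). |black|=9
Step 14: on WHITE (6,4): turn R to E, flip to black, move to (6,5). |black|=10
Step 15: on BLACK (6,5): turn L to N, flip to white, move to (5,5). |black|=9
Step 16: on BLACK (5,5): turn L to W, flip to white, move to (5,4). |black|=8

Answer: 5 4 W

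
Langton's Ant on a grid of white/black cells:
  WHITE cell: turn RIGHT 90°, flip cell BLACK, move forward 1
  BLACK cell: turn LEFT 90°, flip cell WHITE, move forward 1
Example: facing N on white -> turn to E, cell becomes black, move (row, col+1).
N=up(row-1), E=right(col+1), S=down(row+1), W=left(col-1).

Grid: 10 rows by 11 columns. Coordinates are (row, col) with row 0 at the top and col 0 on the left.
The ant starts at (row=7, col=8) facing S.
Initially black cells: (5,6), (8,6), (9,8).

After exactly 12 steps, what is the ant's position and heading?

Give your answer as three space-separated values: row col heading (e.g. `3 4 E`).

Step 1: on WHITE (7,8): turn R to W, flip to black, move to (7,7). |black|=4
Step 2: on WHITE (7,7): turn R to N, flip to black, move to (6,7). |black|=5
Step 3: on WHITE (6,7): turn R to E, flip to black, move to (6,8). |black|=6
Step 4: on WHITE (6,8): turn R to S, flip to black, move to (7,8). |black|=7
Step 5: on BLACK (7,8): turn L to E, flip to white, move to (7,9). |black|=6
Step 6: on WHITE (7,9): turn R to S, flip to black, move to (8,9). |black|=7
Step 7: on WHITE (8,9): turn R to W, flip to black, move to (8,8). |black|=8
Step 8: on WHITE (8,8): turn R to N, flip to black, move to (7,8). |black|=9
Step 9: on WHITE (7,8): turn R to E, flip to black, move to (7,9). |black|=10
Step 10: on BLACK (7,9): turn L to N, flip to white, move to (6,9). |black|=9
Step 11: on WHITE (6,9): turn R to E, flip to black, move to (6,10). |black|=10
Step 12: on WHITE (6,10): turn R to S, flip to black, move to (7,10). |black|=11

Answer: 7 10 S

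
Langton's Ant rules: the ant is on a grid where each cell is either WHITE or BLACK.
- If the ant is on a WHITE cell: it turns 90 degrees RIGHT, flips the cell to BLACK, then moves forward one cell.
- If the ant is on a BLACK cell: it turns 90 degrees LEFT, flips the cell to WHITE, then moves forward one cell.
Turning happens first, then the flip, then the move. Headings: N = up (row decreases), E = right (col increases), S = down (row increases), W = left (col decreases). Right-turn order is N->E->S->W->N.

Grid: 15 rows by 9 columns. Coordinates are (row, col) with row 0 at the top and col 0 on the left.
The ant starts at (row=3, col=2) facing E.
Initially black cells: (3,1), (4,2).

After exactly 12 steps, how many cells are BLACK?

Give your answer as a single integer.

Answer: 8

Derivation:
Step 1: on WHITE (3,2): turn R to S, flip to black, move to (4,2). |black|=3
Step 2: on BLACK (4,2): turn L to E, flip to white, move to (4,3). |black|=2
Step 3: on WHITE (4,3): turn R to S, flip to black, move to (5,3). |black|=3
Step 4: on WHITE (5,3): turn R to W, flip to black, move to (5,2). |black|=4
Step 5: on WHITE (5,2): turn R to N, flip to black, move to (4,2). |black|=5
Step 6: on WHITE (4,2): turn R to E, flip to black, move to (4,3). |black|=6
Step 7: on BLACK (4,3): turn L to N, flip to white, move to (3,3). |black|=5
Step 8: on WHITE (3,3): turn R to E, flip to black, move to (3,4). |black|=6
Step 9: on WHITE (3,4): turn R to S, flip to black, move to (4,4). |black|=7
Step 10: on WHITE (4,4): turn R to W, flip to black, move to (4,3). |black|=8
Step 11: on WHITE (4,3): turn R to N, flip to black, move to (3,3). |black|=9
Step 12: on BLACK (3,3): turn L to W, flip to white, move to (3,2). |black|=8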